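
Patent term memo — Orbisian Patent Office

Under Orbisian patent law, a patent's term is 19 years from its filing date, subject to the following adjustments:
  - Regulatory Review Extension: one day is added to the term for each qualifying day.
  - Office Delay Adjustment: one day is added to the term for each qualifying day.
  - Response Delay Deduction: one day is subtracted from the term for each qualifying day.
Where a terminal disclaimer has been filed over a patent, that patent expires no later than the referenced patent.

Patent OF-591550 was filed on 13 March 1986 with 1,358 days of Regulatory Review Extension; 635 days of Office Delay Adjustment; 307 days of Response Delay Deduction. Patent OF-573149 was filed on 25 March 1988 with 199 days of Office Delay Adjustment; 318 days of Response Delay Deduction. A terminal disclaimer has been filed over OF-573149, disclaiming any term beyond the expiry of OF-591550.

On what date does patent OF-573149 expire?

Natural term of OF-573149:
  Base: filing + 19 years → 25 March 2007.
  Office Delay Adjustment: +199 days → 10 October 2007.
  Response Delay Deduction: −318 days → 26 November 2006.
Expiry of referenced patent OF-591550:
  Base: filing + 19 years → 13 March 2005.
  Regulatory Review Extension: +1358 days → 30 November 2008.
  Office Delay Adjustment: +635 days → 27 August 2010.
  Response Delay Deduction: −307 days → 24 October 2009.
Terminal disclaimer: OF-573149 expires on the earlier of 26 November 2006 and 24 October 2009.

2006-11-26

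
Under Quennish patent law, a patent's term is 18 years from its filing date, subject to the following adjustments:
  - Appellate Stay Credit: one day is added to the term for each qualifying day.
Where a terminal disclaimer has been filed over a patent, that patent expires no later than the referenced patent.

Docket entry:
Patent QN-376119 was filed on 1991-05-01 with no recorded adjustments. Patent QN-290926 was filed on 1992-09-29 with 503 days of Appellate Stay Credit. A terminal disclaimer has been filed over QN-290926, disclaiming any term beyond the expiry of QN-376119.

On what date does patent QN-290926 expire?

Natural term of QN-290926:
  Base: filing + 18 years → 29 September 2010.
  Appellate Stay Credit: +503 days → 14 February 2012.
Expiry of referenced patent QN-376119:
  Base: filing + 18 years → 1 May 2009.
Terminal disclaimer: QN-290926 expires on the earlier of 14 February 2012 and 1 May 2009.

May 1, 2009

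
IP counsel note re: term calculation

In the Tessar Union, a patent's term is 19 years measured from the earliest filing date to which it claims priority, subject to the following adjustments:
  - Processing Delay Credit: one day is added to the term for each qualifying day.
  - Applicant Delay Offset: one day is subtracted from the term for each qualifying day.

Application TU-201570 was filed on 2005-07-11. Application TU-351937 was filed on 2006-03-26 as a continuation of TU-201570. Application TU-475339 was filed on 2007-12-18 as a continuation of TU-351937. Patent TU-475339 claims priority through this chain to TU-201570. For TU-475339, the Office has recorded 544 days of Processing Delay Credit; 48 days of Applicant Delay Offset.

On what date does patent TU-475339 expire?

November 19, 2025

Earliest priority filing: 11 July 2005.
Base term: 11 July 2005 + 19 years → 11 July 2024.
Processing Delay Credit: +544 days → 6 January 2026.
Applicant Delay Offset: −48 days → 19 November 2025.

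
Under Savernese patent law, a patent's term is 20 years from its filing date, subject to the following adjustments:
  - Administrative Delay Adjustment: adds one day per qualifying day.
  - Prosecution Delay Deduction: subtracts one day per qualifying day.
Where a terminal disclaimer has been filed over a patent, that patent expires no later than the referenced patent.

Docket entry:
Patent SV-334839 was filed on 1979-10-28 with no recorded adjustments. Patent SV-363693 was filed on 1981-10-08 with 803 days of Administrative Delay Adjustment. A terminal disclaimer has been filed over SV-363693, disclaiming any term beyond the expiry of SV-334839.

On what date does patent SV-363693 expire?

October 28, 1999

Natural term of SV-363693:
  Base: filing + 20 years → 8 October 2001.
  Administrative Delay Adjustment: +803 days → 20 December 2003.
Expiry of referenced patent SV-334839:
  Base: filing + 20 years → 28 October 1999.
Terminal disclaimer: SV-363693 expires on the earlier of 20 December 2003 and 28 October 1999.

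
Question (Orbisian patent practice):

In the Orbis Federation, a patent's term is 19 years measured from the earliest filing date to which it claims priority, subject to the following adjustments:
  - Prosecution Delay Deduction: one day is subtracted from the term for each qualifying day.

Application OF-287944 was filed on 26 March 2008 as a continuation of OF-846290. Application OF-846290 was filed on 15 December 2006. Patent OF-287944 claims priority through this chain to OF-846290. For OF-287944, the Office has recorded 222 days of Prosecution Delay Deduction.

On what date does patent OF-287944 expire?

Earliest priority filing: 15 December 2006.
Base term: 15 December 2006 + 19 years → 15 December 2025.
Prosecution Delay Deduction: −222 days → 7 May 2025.

2025-05-07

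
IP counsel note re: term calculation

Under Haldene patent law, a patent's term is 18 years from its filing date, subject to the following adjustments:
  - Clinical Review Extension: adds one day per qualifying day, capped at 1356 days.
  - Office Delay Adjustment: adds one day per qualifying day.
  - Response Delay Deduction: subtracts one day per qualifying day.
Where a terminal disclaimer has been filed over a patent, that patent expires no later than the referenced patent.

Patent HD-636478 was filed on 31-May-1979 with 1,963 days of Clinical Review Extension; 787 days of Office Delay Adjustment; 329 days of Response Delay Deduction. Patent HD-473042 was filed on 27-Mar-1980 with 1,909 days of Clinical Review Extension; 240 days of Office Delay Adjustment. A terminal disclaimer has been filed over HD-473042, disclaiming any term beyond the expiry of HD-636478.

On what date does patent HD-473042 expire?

Natural term of HD-473042:
  Base: filing + 18 years → 27 March 1998.
  Clinical Review Extension: 1909 days claimed exceeds the 1356-day cap, so +1356 days → 12 December 2001.
  Office Delay Adjustment: +240 days → 9 August 2002.
Expiry of referenced patent HD-636478:
  Base: filing + 18 years → 31 May 1997.
  Clinical Review Extension: 1963 days claimed exceeds the 1356-day cap, so +1356 days → 15 February 2001.
  Office Delay Adjustment: +787 days → 13 April 2003.
  Response Delay Deduction: −329 days → 19 May 2002.
Terminal disclaimer: HD-473042 expires on the earlier of 9 August 2002 and 19 May 2002.

2002-05-19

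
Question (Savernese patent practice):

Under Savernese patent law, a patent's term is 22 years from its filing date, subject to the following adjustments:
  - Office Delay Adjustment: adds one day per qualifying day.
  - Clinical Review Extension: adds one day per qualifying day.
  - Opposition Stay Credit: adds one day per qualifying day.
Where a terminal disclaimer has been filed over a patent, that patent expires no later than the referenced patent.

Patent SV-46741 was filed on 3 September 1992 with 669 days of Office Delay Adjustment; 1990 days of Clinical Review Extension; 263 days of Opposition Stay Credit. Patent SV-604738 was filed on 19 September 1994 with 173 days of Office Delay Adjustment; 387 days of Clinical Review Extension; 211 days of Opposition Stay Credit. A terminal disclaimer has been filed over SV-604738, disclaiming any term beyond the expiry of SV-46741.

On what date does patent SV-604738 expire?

October 30, 2018

Natural term of SV-604738:
  Base: filing + 22 years → 19 September 2016.
  Office Delay Adjustment: +173 days → 11 March 2017.
  Clinical Review Extension: +387 days → 2 April 2018.
  Opposition Stay Credit: +211 days → 30 October 2018.
Expiry of referenced patent SV-46741:
  Base: filing + 22 years → 3 September 2014.
  Office Delay Adjustment: +669 days → 3 July 2016.
  Clinical Review Extension: +1990 days → 14 December 2021.
  Opposition Stay Credit: +263 days → 3 September 2022.
Terminal disclaimer: SV-604738 expires on the earlier of 30 October 2018 and 3 September 2022.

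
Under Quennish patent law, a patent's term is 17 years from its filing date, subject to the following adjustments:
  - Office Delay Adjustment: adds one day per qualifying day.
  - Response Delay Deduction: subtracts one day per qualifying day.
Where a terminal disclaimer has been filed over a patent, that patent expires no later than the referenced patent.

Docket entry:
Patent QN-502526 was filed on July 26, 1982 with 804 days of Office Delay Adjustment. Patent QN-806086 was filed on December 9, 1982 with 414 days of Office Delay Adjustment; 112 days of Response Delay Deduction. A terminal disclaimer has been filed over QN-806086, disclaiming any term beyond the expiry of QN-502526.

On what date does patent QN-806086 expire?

Natural term of QN-806086:
  Base: filing + 17 years → 9 December 1999.
  Office Delay Adjustment: +414 days → 26 January 2001.
  Response Delay Deduction: −112 days → 6 October 2000.
Expiry of referenced patent QN-502526:
  Base: filing + 17 years → 26 July 1999.
  Office Delay Adjustment: +804 days → 7 October 2001.
Terminal disclaimer: QN-806086 expires on the earlier of 6 October 2000 and 7 October 2001.

2000-10-06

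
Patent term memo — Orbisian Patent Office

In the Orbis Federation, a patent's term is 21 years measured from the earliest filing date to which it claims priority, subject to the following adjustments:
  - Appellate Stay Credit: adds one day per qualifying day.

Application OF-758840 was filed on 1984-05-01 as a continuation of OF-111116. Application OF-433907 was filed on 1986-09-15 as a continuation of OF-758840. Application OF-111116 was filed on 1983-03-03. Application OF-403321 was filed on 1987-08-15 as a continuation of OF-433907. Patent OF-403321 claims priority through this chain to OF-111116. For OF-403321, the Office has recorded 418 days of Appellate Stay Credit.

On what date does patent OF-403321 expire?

Earliest priority filing: 3 March 1983.
Base term: 3 March 1983 + 21 years → 3 March 2004.
Appellate Stay Credit: +418 days → 25 April 2005.

2005-04-25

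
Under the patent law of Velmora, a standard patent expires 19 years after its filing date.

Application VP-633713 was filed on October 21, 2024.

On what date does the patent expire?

October 21, 2043

Filing date + 19 years → 21 October 2043.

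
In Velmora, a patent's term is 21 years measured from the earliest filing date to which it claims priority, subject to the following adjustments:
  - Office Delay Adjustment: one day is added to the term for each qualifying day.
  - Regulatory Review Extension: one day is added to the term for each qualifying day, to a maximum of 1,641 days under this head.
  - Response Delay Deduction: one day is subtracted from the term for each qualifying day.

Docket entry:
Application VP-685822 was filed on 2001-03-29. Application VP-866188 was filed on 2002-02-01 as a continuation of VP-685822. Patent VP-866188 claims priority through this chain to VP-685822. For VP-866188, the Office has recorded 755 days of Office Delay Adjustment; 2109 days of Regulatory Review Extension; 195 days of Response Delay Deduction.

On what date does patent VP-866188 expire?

April 7, 2028

Earliest priority filing: 29 March 2001.
Base term: 29 March 2001 + 21 years → 29 March 2022.
Office Delay Adjustment: +755 days → 22 April 2024.
Regulatory Review Extension: 2109 days claimed exceeds the 1641-day cap, so +1641 days → 19 October 2028.
Response Delay Deduction: −195 days → 7 April 2028.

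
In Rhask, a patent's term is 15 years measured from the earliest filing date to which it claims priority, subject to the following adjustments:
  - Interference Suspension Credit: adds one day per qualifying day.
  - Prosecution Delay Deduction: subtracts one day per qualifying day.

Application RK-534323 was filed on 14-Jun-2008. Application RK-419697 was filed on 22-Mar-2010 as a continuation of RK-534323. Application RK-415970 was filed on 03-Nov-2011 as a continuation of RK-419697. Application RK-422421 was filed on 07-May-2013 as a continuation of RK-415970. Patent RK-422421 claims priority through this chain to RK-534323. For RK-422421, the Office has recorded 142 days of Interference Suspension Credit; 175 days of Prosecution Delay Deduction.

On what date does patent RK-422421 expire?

2023-05-12

Earliest priority filing: 14 June 2008.
Base term: 14 June 2008 + 15 years → 14 June 2023.
Interference Suspension Credit: +142 days → 3 November 2023.
Prosecution Delay Deduction: −175 days → 12 May 2023.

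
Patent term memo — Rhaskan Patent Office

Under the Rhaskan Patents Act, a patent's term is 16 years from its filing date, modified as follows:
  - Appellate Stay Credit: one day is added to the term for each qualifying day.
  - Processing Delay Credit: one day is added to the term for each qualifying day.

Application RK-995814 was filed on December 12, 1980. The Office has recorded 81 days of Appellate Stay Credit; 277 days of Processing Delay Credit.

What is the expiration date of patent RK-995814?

1997-12-05

Base term: filing date + 16 years → 12 December 1996.
Appellate Stay Credit: +81 days → 3 March 1997.
Processing Delay Credit: +277 days → 5 December 1997.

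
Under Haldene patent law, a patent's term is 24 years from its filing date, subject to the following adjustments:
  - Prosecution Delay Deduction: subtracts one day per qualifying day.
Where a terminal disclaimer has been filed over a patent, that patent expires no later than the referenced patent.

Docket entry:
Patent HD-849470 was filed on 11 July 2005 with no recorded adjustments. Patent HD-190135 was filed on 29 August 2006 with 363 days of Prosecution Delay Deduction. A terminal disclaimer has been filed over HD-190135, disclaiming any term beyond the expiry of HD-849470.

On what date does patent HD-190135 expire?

Natural term of HD-190135:
  Base: filing + 24 years → 29 August 2030.
  Prosecution Delay Deduction: −363 days → 31 August 2029.
Expiry of referenced patent HD-849470:
  Base: filing + 24 years → 11 July 2029.
Terminal disclaimer: HD-190135 expires on the earlier of 31 August 2029 and 11 July 2029.

July 11, 2029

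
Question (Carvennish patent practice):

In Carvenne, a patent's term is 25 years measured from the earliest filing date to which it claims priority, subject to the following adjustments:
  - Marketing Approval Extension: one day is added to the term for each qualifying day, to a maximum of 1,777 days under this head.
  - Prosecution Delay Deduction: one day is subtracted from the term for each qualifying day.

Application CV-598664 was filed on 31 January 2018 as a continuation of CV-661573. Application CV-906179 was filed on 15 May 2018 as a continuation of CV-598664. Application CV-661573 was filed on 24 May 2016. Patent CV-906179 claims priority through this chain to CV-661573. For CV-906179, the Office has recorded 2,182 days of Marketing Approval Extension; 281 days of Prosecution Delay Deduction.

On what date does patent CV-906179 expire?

2045-06-28

Earliest priority filing: 24 May 2016.
Base term: 24 May 2016 + 25 years → 24 May 2041.
Marketing Approval Extension: 2182 days claimed exceeds the 1777-day cap, so +1777 days → 5 April 2046.
Prosecution Delay Deduction: −281 days → 28 June 2045.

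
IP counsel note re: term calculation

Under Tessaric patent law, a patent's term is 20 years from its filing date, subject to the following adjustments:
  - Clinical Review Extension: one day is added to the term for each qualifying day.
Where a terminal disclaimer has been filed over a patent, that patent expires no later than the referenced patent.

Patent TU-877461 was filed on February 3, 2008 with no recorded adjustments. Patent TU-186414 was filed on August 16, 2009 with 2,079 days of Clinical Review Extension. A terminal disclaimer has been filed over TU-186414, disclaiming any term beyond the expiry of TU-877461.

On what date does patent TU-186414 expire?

February 3, 2028

Natural term of TU-186414:
  Base: filing + 20 years → 16 August 2029.
  Clinical Review Extension: +2079 days → 26 April 2035.
Expiry of referenced patent TU-877461:
  Base: filing + 20 years → 3 February 2028.
Terminal disclaimer: TU-186414 expires on the earlier of 26 April 2035 and 3 February 2028.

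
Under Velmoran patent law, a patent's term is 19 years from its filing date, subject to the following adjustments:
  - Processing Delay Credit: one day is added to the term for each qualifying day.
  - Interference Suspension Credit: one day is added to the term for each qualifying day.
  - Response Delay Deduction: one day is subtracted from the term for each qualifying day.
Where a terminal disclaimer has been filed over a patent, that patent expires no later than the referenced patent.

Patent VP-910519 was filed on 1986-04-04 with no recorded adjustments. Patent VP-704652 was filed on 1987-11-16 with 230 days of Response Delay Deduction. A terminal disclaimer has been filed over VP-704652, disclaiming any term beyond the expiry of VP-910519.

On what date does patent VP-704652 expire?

Natural term of VP-704652:
  Base: filing + 19 years → 16 November 2006.
  Response Delay Deduction: −230 days → 31 March 2006.
Expiry of referenced patent VP-910519:
  Base: filing + 19 years → 4 April 2005.
Terminal disclaimer: VP-704652 expires on the earlier of 31 March 2006 and 4 April 2005.

April 4, 2005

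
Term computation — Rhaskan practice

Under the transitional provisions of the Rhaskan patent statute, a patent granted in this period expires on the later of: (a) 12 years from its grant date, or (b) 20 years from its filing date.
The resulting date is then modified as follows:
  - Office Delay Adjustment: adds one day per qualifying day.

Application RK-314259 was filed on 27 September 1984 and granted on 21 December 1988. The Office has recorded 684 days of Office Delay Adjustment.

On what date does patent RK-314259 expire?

(a) grant + 12 years → 21 December 2000.
(b) filing + 20 years → 27 September 2004.
Later of the two: 27 September 2004.
Office Delay Adjustment: +684 days → 12 August 2006.

August 12, 2006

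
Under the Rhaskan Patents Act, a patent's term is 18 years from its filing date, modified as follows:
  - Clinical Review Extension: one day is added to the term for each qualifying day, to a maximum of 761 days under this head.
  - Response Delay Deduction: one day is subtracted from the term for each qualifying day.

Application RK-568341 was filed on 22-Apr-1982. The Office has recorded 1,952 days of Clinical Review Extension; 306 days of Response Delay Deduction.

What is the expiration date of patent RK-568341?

Base term: filing date + 18 years → 22 April 2000.
Clinical Review Extension: 1952 days claimed exceeds the 761-day cap, so +761 days → 23 May 2002.
Response Delay Deduction: −306 days → 21 July 2001.

2001-07-21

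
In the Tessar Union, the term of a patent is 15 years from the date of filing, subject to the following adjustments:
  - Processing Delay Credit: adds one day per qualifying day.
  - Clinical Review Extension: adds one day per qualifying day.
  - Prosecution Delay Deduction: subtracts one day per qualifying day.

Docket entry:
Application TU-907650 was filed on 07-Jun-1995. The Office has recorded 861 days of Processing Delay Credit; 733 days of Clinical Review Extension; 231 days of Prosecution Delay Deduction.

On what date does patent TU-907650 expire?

March 1, 2014

Base term: filing date + 15 years → 7 June 2010.
Processing Delay Credit: +861 days → 15 October 2012.
Clinical Review Extension: +733 days → 18 October 2014.
Prosecution Delay Deduction: −231 days → 1 March 2014.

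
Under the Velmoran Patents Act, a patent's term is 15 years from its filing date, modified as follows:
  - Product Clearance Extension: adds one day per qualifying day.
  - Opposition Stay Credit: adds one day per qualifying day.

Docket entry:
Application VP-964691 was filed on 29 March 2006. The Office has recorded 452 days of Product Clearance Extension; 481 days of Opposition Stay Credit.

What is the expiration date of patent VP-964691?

October 18, 2023

Base term: filing date + 15 years → 29 March 2021.
Product Clearance Extension: +452 days → 24 June 2022.
Opposition Stay Credit: +481 days → 18 October 2023.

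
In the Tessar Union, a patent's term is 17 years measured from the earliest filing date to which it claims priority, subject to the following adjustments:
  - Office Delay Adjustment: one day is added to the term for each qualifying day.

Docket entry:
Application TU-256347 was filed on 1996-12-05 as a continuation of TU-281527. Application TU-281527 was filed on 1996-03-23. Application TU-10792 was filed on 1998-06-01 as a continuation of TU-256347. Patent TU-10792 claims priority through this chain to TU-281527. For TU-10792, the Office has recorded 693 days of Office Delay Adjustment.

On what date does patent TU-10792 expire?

2015-02-14

Earliest priority filing: 23 March 1996.
Base term: 23 March 1996 + 17 years → 23 March 2013.
Office Delay Adjustment: +693 days → 14 February 2015.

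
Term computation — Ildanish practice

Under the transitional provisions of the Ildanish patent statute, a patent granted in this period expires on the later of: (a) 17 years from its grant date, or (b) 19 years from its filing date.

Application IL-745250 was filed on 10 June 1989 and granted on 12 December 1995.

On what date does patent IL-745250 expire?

2012-12-12

(a) grant + 17 years → 12 December 2012.
(b) filing + 19 years → 10 June 2008.
Later of the two: 12 December 2012.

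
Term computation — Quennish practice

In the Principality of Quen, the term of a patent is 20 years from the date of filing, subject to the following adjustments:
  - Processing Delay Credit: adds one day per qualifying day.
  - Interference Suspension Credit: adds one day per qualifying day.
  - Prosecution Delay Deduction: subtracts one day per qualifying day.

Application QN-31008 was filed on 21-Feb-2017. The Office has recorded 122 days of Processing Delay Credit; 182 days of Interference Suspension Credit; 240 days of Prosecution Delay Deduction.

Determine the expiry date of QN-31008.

2037-04-26

Base term: filing date + 20 years → 21 February 2037.
Processing Delay Credit: +122 days → 23 June 2037.
Interference Suspension Credit: +182 days → 22 December 2037.
Prosecution Delay Deduction: −240 days → 26 April 2037.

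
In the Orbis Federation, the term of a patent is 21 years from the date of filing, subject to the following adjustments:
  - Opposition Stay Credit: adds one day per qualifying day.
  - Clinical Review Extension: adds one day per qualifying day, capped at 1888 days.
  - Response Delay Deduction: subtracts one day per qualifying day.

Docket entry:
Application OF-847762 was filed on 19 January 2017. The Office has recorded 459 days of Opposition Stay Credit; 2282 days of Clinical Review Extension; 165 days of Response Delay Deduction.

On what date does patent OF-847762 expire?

January 10, 2044

Base term: filing date + 21 years → 19 January 2038.
Opposition Stay Credit: +459 days → 23 April 2039.
Clinical Review Extension: 2282 days claimed exceeds the 1888-day cap, so +1888 days → 23 June 2044.
Response Delay Deduction: −165 days → 10 January 2044.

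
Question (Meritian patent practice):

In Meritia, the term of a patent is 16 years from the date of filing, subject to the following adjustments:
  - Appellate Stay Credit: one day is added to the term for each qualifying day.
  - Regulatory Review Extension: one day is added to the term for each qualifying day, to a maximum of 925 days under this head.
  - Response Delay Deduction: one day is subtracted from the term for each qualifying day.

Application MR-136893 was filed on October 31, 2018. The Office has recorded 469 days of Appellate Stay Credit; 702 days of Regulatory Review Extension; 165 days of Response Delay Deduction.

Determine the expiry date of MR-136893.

August 2, 2037

Base term: filing date + 16 years → 31 October 2034.
Appellate Stay Credit: +469 days → 12 February 2036.
Regulatory Review Extension: 702 days (within the 925-day cap) → +702 days → 14 January 2038.
Response Delay Deduction: −165 days → 2 August 2037.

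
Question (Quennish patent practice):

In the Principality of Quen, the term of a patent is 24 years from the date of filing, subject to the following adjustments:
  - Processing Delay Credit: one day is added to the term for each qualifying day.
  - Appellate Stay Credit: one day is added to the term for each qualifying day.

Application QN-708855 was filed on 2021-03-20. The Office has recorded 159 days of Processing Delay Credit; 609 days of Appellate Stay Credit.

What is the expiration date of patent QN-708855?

Base term: filing date + 24 years → 20 March 2045.
Processing Delay Credit: +159 days → 26 August 2045.
Appellate Stay Credit: +609 days → 27 April 2047.

2047-04-27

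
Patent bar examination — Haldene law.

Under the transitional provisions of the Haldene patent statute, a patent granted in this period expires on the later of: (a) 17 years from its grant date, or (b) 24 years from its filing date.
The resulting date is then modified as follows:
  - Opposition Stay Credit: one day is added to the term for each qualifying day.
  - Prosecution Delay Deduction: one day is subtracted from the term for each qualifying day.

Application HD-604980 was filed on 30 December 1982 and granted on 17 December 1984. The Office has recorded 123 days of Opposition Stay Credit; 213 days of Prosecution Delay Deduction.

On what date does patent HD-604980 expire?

(a) grant + 17 years → 17 December 2001.
(b) filing + 24 years → 30 December 2006.
Later of the two: 30 December 2006.
Opposition Stay Credit: +123 days → 2 May 2007.
Prosecution Delay Deduction: −213 days → 1 October 2006.

2006-10-01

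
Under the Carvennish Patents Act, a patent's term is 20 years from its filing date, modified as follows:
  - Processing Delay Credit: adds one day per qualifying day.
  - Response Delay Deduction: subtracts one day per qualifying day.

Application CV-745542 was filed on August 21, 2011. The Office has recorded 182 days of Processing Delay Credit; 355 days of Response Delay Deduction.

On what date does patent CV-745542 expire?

Base term: filing date + 20 years → 21 August 2031.
Processing Delay Credit: +182 days → 19 February 2032.
Response Delay Deduction: −355 days → 1 March 2031.

2031-03-01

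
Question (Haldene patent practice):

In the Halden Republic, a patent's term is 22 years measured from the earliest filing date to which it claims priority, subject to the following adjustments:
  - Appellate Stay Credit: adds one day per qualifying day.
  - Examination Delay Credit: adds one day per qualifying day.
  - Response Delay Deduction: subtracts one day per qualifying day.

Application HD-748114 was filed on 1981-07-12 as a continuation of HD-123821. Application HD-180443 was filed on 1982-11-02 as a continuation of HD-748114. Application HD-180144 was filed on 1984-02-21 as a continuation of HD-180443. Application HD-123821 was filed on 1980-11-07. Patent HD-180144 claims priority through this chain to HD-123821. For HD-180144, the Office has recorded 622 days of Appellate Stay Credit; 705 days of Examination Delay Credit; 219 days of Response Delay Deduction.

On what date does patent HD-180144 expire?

Earliest priority filing: 7 November 1980.
Base term: 7 November 1980 + 22 years → 7 November 2002.
Appellate Stay Credit: +622 days → 21 July 2004.
Examination Delay Credit: +705 days → 26 June 2006.
Response Delay Deduction: −219 days → 19 November 2005.

November 19, 2005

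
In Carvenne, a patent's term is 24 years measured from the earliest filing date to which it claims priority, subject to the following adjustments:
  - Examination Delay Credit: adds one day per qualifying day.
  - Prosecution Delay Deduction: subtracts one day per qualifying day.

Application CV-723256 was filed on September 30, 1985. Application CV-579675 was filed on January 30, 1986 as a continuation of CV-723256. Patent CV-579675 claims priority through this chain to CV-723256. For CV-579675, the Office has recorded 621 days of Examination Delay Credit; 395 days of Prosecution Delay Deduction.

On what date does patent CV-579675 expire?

May 14, 2010

Earliest priority filing: 30 September 1985.
Base term: 30 September 1985 + 24 years → 30 September 2009.
Examination Delay Credit: +621 days → 13 June 2011.
Prosecution Delay Deduction: −395 days → 14 May 2010.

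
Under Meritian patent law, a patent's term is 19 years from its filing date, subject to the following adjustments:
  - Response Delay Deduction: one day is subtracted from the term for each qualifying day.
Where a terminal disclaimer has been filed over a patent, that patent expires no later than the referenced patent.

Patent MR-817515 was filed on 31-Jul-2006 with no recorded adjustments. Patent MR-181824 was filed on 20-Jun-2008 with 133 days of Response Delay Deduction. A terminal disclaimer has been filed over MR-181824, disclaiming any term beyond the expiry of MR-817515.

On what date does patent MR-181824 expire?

July 31, 2025

Natural term of MR-181824:
  Base: filing + 19 years → 20 June 2027.
  Response Delay Deduction: −133 days → 7 February 2027.
Expiry of referenced patent MR-817515:
  Base: filing + 19 years → 31 July 2025.
Terminal disclaimer: MR-181824 expires on the earlier of 7 February 2027 and 31 July 2025.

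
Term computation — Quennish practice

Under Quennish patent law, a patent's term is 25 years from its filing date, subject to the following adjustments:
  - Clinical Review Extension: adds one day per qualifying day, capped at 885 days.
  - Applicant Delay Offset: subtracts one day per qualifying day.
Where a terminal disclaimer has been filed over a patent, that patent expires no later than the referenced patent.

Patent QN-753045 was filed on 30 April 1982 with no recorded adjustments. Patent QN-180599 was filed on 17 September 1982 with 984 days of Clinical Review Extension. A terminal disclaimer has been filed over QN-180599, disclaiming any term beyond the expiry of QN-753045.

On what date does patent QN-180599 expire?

Natural term of QN-180599:
  Base: filing + 25 years → 17 September 2007.
  Clinical Review Extension: 984 days claimed exceeds the 885-day cap, so +885 days → 18 February 2010.
Expiry of referenced patent QN-753045:
  Base: filing + 25 years → 30 April 2007.
Terminal disclaimer: QN-180599 expires on the earlier of 18 February 2010 and 30 April 2007.

2007-04-30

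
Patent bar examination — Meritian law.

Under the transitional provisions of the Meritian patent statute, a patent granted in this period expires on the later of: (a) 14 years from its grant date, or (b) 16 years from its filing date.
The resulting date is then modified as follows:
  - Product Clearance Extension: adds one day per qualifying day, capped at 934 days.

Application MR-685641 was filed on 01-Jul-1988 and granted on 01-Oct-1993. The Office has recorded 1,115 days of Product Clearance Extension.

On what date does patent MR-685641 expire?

2010-04-22

(a) grant + 14 years → 1 October 2007.
(b) filing + 16 years → 1 July 2004.
Later of the two: 1 October 2007.
Product Clearance Extension: 1115 days claimed exceeds the 934-day cap, so +934 days → 22 April 2010.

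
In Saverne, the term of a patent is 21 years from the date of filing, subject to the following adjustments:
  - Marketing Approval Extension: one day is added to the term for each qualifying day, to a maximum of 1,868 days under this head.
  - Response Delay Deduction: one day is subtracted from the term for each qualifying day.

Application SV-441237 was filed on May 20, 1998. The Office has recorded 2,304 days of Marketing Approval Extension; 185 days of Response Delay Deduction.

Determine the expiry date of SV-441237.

Base term: filing date + 21 years → 20 May 2019.
Marketing Approval Extension: 2304 days claimed exceeds the 1868-day cap, so +1868 days → 30 June 2024.
Response Delay Deduction: −185 days → 28 December 2023.

December 28, 2023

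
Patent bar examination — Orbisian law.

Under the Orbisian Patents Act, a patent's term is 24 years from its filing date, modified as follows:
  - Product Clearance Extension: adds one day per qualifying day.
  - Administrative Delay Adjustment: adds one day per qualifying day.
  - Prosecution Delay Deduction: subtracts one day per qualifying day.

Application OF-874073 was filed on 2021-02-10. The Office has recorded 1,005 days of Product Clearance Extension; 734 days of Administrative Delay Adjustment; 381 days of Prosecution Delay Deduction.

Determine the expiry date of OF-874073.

October 30, 2048

Base term: filing date + 24 years → 10 February 2045.
Product Clearance Extension: +1005 days → 12 November 2047.
Administrative Delay Adjustment: +734 days → 15 November 2049.
Prosecution Delay Deduction: −381 days → 30 October 2048.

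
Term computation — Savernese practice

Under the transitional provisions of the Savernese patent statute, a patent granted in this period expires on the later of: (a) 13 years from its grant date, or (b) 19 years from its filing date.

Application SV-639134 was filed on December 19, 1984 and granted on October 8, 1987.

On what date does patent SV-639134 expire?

(a) grant + 13 years → 8 October 2000.
(b) filing + 19 years → 19 December 2003.
Later of the two: 19 December 2003.

December 19, 2003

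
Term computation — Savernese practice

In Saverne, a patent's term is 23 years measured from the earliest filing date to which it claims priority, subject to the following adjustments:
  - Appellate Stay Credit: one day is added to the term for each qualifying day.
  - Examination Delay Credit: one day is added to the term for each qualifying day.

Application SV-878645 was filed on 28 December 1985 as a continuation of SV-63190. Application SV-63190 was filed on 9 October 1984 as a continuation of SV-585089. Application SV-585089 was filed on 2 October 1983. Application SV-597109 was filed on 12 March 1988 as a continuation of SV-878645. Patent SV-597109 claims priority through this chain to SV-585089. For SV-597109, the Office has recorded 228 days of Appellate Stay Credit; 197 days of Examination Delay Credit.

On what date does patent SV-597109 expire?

Earliest priority filing: 2 October 1983.
Base term: 2 October 1983 + 23 years → 2 October 2006.
Appellate Stay Credit: +228 days → 18 May 2007.
Examination Delay Credit: +197 days → 1 December 2007.

December 1, 2007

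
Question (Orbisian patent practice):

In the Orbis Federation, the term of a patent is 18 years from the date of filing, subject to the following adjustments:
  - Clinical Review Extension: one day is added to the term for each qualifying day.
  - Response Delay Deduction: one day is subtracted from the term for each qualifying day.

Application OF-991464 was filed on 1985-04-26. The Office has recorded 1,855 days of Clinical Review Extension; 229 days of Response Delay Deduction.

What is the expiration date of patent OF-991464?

Base term: filing date + 18 years → 26 April 2003.
Clinical Review Extension: +1855 days → 24 May 2008.
Response Delay Deduction: −229 days → 8 October 2007.

2007-10-08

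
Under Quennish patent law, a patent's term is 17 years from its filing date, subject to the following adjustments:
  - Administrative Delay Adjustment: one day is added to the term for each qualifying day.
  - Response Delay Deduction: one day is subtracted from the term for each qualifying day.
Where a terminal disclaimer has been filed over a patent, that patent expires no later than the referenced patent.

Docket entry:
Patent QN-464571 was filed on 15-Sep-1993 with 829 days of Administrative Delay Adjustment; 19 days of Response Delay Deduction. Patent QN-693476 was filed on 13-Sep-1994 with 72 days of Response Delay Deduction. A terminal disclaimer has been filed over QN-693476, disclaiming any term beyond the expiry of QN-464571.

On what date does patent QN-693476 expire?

2011-07-03

Natural term of QN-693476:
  Base: filing + 17 years → 13 September 2011.
  Response Delay Deduction: −72 days → 3 July 2011.
Expiry of referenced patent QN-464571:
  Base: filing + 17 years → 15 September 2010.
  Administrative Delay Adjustment: +829 days → 22 December 2012.
  Response Delay Deduction: −19 days → 3 December 2012.
Terminal disclaimer: QN-693476 expires on the earlier of 3 July 2011 and 3 December 2012.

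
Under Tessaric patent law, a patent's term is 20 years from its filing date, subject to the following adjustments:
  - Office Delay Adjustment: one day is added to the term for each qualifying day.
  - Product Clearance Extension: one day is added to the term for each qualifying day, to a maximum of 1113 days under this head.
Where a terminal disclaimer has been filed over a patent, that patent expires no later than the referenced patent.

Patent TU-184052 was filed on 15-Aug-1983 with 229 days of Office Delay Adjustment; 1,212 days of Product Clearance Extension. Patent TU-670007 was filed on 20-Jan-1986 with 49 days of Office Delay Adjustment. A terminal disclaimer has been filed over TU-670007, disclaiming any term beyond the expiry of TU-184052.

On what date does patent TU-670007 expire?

March 10, 2006

Natural term of TU-670007:
  Base: filing + 20 years → 20 January 2006.
  Office Delay Adjustment: +49 days → 10 March 2006.
Expiry of referenced patent TU-184052:
  Base: filing + 20 years → 15 August 2003.
  Office Delay Adjustment: +229 days → 31 March 2004.
  Product Clearance Extension: 1212 days claimed exceeds the 1113-day cap, so +1113 days → 18 April 2007.
Terminal disclaimer: TU-670007 expires on the earlier of 10 March 2006 and 18 April 2007.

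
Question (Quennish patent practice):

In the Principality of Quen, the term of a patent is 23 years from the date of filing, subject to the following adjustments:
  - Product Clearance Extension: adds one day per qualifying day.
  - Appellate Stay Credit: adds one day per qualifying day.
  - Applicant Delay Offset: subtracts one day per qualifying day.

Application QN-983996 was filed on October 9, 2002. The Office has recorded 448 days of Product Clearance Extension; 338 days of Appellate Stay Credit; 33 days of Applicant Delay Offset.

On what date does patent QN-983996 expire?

Base term: filing date + 23 years → 9 October 2025.
Product Clearance Extension: +448 days → 31 December 2026.
Appellate Stay Credit: +338 days → 4 December 2027.
Applicant Delay Offset: −33 days → 1 November 2027.

2027-11-01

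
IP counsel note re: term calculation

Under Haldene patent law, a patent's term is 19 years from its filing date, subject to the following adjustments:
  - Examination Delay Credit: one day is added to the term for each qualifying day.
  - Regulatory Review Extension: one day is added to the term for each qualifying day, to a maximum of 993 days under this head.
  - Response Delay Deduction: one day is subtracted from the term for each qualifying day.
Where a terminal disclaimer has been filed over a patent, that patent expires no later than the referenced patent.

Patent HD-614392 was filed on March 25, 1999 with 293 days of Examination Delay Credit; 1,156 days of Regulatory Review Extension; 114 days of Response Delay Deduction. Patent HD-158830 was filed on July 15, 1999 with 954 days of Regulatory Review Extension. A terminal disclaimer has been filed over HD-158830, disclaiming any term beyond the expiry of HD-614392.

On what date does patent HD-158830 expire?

Natural term of HD-158830:
  Base: filing + 19 years → 15 July 2018.
  Regulatory Review Extension: 954 days (within the 993-day cap) → +954 days → 23 February 2021.
Expiry of referenced patent HD-614392:
  Base: filing + 19 years → 25 March 2018.
  Examination Delay Credit: +293 days → 12 January 2019.
  Regulatory Review Extension: 1156 days claimed exceeds the 993-day cap, so +993 days → 1 October 2021.
  Response Delay Deduction: −114 days → 9 June 2021.
Terminal disclaimer: HD-158830 expires on the earlier of 23 February 2021 and 9 June 2021.

2021-02-23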